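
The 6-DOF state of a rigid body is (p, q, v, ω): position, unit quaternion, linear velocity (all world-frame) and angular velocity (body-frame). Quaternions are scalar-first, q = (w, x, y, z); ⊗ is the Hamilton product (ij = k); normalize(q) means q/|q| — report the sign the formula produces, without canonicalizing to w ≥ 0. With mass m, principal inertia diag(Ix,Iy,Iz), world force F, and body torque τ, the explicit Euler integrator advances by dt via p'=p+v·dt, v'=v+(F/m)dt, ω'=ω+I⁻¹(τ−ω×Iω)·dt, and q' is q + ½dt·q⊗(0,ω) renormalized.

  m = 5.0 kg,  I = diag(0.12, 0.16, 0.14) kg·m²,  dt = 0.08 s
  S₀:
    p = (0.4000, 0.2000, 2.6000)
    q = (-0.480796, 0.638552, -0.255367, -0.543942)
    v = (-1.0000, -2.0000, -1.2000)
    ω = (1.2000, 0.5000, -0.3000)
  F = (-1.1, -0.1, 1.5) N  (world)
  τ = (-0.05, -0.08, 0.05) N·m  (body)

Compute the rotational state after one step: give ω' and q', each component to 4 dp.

ω' = (1.1647, 0.4564, -0.2851)
q' = (-0.5121, 0.6285, -0.2830, -0.5124)

(τ − ω×Iω)/I = (-0.4417, -0.5450, 0.1857)
new body rate ω' = (1.1647, 0.4564, -0.2851)
Hamilton product q⊗(0,ω) = (-0.8017615, -0.2283741, -0.7015628, 0.7699552)
updated quaternion q' = (-0.5121, 0.6285, -0.2830, -0.5124)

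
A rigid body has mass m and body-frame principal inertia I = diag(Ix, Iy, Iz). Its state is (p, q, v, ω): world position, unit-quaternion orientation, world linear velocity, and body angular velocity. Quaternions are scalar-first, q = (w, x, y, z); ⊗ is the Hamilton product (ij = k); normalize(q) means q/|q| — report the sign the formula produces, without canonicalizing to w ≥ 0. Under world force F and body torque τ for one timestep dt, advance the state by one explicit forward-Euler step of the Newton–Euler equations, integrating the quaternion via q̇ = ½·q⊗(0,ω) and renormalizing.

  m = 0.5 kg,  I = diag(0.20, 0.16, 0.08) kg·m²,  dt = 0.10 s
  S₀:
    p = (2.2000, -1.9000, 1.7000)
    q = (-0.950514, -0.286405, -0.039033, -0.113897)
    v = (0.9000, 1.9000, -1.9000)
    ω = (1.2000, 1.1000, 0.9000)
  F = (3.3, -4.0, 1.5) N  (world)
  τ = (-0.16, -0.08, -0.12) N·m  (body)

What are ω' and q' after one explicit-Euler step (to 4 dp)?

ω' = (1.1596, 0.9690, 0.8160)
q' = (-0.9221, -0.3375, -0.0849, -0.1693)

(τ − ω×Iω)/I = (-0.4040, -1.3100, -0.8400)
new body rate ω' = (1.1596, 0.9690, 0.8160)
q⊗(0,ω) = (0.4891296, -1.0504598, -0.9244773, -1.1236685)
q + ½dt·q⊗(0,ω), renormalized = (-0.9221, -0.3375, -0.0849, -0.1693)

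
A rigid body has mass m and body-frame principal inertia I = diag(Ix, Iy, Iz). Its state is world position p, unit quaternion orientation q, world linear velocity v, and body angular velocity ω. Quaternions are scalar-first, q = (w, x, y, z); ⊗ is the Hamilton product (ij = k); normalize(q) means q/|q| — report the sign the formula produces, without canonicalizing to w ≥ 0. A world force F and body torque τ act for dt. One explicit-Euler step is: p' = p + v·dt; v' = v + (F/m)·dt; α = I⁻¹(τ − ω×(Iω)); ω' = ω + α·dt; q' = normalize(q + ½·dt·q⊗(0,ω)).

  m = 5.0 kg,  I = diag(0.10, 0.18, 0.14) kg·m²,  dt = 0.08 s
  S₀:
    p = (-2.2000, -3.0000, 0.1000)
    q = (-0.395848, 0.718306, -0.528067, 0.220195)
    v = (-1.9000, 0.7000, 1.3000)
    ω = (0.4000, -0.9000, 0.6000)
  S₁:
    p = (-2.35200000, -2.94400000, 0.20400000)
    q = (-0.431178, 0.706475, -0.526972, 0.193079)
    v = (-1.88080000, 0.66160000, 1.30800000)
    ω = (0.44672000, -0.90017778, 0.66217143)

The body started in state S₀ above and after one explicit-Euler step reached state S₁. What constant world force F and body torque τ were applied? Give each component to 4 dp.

F = (1.2000, -2.4000, 0.5000)
τ = (0.0800, -0.0100, 0.0800)

velocity change Δv = (0.01920000, -0.03840000, 0.00800000)
F = m·Δv/dt = (1.2000, -2.4000, 0.5000)
ω₁ − ω₀ = (0.04672000, -0.00017778, 0.06217143)
precession coupling = (0.0216, -0.0096, -0.0288)
τ = I·(Δω/dt) + ω₀×(Iω₀) = (0.0800, -0.0100, 0.0800)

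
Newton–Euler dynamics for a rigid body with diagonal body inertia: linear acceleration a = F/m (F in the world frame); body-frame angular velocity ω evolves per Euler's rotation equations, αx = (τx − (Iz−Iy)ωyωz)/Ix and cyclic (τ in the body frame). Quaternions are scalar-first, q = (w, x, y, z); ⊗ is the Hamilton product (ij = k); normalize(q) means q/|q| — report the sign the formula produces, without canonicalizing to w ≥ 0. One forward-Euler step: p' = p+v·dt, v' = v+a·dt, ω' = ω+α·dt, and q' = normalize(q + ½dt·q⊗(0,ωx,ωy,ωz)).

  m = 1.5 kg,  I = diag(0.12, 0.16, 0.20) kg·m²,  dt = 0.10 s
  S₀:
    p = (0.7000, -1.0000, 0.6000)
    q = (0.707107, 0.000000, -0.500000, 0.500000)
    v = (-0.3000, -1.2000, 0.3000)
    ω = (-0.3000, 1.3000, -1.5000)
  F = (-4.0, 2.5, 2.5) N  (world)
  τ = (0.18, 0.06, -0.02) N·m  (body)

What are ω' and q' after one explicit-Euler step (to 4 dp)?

ω×(Iω) gyroscopic = (-0.0780, -0.0360, -0.0156)
α = I⁻¹(τ − ω×Iω) = (2.1500, 0.6000, -0.0220)
ω' = ω + α·dt = (-0.0850, 1.3600, -1.5022)
q⊗(0,ω) = (1.4000000, -0.1121321, 0.7692391, -1.2106605)
q + ½dt·q⊗(0,ω), renormalized = (0.7732, -0.0056, -0.4592, 0.4373)

ω' = (-0.0850, 1.3600, -1.5022)
q' = (0.7732, -0.0056, -0.4592, 0.4373)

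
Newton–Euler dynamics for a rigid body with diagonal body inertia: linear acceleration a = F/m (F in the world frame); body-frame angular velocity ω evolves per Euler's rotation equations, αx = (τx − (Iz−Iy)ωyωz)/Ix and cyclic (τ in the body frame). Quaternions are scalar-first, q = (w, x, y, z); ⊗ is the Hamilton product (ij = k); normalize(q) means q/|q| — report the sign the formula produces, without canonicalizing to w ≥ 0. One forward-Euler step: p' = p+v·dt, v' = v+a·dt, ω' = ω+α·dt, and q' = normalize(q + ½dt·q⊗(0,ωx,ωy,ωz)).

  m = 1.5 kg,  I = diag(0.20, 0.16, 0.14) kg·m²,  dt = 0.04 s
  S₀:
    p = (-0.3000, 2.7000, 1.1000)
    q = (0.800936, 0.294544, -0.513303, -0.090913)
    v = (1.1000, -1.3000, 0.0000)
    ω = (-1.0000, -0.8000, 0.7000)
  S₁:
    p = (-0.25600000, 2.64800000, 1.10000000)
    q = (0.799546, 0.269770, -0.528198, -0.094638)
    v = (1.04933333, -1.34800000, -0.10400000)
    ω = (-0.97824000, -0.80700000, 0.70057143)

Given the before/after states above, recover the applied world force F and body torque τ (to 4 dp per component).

F = (-1.9000, -1.8000, -3.9000)
τ = (0.1200, -0.0700, -0.0300)

rate change Δω = (0.02176000, -0.00700000, 0.00057143)
precession coupling = (0.0112, -0.0420, -0.0320)
τ = I·(Δω/dt) + ω₀×(Iω₀) = (0.1200, -0.0700, -0.0300)
Δv = v₁−v₀ = (-0.05066667, -0.04800000, -0.10400000)
F = m·Δv/dt = (-1.9000, -1.8000, -3.9000)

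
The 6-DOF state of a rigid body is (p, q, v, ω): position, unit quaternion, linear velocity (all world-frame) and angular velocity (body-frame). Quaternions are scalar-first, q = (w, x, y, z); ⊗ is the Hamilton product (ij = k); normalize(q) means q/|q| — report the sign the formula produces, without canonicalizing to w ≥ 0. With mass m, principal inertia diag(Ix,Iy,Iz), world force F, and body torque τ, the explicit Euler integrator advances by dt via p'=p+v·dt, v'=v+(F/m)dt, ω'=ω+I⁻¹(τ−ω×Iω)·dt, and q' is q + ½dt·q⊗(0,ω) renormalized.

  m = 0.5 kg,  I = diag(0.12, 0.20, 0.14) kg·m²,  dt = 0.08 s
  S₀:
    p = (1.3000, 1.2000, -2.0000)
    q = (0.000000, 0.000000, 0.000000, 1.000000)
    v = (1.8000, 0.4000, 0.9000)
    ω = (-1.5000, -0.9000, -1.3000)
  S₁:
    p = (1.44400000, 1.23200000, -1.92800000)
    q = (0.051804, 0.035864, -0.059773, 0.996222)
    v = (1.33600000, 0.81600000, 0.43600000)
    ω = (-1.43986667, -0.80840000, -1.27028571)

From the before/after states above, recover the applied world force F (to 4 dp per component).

velocity change Δv = (-0.46400000, 0.41600000, -0.46400000)
F = m·Δv/dt = (-2.9000, 2.6000, -2.9000)

F = (-2.9000, 2.6000, -2.9000)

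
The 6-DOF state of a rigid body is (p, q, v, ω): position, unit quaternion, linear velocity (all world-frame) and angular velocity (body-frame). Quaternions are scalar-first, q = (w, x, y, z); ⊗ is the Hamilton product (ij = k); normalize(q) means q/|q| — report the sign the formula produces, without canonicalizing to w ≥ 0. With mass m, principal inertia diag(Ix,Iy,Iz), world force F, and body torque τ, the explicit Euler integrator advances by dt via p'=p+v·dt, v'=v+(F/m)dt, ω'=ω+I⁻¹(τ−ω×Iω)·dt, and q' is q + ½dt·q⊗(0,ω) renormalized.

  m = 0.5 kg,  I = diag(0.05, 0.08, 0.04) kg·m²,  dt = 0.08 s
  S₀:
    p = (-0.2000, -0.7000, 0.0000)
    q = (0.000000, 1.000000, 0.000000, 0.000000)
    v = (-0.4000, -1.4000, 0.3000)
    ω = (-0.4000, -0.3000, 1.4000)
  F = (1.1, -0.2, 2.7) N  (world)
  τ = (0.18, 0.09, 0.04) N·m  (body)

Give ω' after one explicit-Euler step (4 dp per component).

precession coupling ω×(Iω) = (0.0168, -0.0056, 0.0036)
angular accel α = (3.2640, 1.1950, 0.9100)
new body rate ω' = (-0.1389, -0.2044, 1.4728)

ω' = (-0.1389, -0.2044, 1.4728)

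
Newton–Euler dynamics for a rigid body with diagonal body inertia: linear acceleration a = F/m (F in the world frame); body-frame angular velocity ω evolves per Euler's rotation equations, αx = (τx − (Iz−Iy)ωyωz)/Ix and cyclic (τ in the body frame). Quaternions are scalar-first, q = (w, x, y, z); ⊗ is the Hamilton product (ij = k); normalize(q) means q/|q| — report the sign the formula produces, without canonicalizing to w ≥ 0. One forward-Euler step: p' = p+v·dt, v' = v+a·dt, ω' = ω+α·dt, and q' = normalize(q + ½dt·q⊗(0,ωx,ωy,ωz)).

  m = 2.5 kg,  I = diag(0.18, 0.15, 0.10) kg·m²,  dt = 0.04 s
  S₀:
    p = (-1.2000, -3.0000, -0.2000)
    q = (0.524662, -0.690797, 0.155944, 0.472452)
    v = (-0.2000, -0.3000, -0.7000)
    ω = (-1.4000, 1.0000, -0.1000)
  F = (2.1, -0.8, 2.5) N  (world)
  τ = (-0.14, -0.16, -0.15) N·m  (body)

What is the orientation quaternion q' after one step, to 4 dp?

Hamilton product q⊗(0,ω) = (-1.0758146, -1.2225732, -0.2058505, -0.5249416)
updated quaternion q' = (0.5028, -0.7148, 0.1517, 0.4617)

q' = (0.5028, -0.7148, 0.1517, 0.4617)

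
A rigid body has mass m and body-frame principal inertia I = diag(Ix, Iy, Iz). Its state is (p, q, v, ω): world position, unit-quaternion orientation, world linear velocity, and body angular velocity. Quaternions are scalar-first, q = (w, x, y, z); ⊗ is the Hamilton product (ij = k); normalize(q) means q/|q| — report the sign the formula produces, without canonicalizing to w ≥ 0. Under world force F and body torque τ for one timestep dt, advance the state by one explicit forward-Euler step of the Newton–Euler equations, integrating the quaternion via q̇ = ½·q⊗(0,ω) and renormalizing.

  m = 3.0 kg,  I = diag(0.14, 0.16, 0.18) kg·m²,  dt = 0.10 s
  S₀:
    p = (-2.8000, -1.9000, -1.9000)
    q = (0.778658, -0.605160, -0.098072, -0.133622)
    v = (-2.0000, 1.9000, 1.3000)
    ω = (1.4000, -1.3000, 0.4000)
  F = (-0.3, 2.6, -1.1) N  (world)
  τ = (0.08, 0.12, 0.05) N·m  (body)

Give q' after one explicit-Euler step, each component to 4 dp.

q' = (0.8135, -0.5586, -0.1452, -0.0715)

q⊗(0,ω) = (0.7731792, 0.8771838, -0.9572622, 1.2354720)
q' = normalize(q + ½dt·q⊗(0,ω)) = (0.8135, -0.5586, -0.1452, -0.0715)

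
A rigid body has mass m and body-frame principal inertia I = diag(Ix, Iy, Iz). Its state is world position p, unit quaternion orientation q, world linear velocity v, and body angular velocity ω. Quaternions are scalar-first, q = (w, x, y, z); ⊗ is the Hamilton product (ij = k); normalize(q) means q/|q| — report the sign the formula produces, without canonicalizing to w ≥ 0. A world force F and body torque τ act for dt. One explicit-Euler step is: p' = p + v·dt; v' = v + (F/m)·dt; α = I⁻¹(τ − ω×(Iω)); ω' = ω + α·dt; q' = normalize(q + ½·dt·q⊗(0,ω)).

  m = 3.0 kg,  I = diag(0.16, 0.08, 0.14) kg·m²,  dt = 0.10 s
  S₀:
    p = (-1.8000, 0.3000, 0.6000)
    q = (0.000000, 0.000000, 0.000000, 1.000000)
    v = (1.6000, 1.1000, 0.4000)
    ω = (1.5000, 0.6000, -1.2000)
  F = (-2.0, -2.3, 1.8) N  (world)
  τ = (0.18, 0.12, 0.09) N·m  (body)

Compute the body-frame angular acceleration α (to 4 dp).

precession coupling ω×(Iω) = (-0.0432, -0.0360, -0.0720)
(τ − ω×Iω)/I = (1.3950, 1.9500, 1.1571)

α = (1.3950, 1.9500, 1.1571)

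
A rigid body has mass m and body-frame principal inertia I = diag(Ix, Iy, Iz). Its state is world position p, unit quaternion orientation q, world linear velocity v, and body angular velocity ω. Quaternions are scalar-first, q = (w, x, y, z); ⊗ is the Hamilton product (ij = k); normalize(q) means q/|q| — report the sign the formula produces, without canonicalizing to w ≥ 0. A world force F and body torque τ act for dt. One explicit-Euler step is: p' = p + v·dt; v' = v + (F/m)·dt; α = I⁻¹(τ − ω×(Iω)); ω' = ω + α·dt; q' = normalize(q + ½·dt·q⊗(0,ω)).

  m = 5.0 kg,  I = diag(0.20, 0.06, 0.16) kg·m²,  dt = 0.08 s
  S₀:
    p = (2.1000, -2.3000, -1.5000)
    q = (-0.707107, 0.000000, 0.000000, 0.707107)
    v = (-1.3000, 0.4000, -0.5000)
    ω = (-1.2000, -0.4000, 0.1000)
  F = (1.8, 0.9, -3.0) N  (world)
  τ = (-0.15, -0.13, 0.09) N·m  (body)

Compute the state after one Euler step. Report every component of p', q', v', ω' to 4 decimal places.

precession coupling ω×(Iω) = (-0.0040, -0.0048, -0.0672)
α = I⁻¹(τ − ω×Iω) = (-0.7300, -2.0867, 0.9825)
ω + α·dt = (-1.2584, -0.5669, 0.1786)
q⊗(0,ω) = (-0.0707107, 1.1313712, -0.5656856, -0.0707107)
q + ½dt·q⊗(0,ω), renormalized = (-0.7090, 0.0452, -0.0226, 0.7034)
a = (0.3600, 0.1800, -0.6000)
p' = p + v·dt = (1.9960, -2.2680, -1.5400)
new velocity v' = (-1.2712, 0.4144, -0.5480)

p' = (1.9960, -2.2680, -1.5400)
q' = (-0.7090, 0.0452, -0.0226, 0.7034)
v' = (-1.2712, 0.4144, -0.5480)
ω' = (-1.2584, -0.5669, 0.1786)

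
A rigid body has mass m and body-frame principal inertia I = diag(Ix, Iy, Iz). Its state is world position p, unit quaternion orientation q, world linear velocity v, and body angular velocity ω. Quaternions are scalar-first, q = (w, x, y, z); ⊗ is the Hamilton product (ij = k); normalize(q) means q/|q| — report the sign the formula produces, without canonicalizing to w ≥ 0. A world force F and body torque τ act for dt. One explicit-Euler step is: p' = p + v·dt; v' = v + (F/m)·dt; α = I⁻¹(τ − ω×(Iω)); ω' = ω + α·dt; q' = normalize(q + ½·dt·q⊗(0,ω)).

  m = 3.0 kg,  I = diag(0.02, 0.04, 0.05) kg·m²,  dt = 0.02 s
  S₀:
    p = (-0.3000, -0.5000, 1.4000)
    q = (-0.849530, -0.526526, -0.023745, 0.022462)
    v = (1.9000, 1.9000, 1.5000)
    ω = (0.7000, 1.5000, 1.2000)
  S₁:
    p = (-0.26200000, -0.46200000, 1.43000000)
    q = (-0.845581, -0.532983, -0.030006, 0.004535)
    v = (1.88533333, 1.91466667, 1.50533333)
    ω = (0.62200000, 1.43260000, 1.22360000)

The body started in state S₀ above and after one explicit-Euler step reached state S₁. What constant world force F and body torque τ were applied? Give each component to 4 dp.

v₁ − v₀ = (-0.01466667, 0.01466667, 0.00533333)
applied force F = (-2.2000, 2.2000, 0.8000)
ω₁ − ω₀ = (-0.07800000, -0.06740000, 0.02360000)
applied torque τ = (-0.0600, -0.1600, 0.0800)

F = (-2.2000, 2.2000, 0.8000)
τ = (-0.0600, -0.1600, 0.0800)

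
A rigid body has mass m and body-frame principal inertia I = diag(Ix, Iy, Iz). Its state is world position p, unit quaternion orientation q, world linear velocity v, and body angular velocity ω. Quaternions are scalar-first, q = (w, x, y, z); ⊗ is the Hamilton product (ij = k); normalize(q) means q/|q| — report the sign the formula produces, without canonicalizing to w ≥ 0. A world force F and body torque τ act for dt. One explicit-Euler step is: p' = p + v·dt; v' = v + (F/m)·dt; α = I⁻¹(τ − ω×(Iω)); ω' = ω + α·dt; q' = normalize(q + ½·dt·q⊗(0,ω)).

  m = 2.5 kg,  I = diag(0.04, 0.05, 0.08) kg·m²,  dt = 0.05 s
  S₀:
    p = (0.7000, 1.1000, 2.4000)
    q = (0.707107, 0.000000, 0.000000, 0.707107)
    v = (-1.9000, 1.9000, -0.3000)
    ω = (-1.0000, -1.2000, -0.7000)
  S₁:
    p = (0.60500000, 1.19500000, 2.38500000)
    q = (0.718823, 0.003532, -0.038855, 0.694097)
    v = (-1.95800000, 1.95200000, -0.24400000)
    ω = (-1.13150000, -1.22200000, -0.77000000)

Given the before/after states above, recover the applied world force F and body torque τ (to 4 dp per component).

F = (-2.9000, 2.6000, 2.8000)
τ = (-0.0800, -0.0500, -0.1000)

velocity change Δv = (-0.05800000, 0.05200000, 0.05600000)
m·(v₁−v₀)/dt = (-2.9000, 2.6000, 2.8000)
rate change Δω = (-0.13150000, -0.02200000, -0.07000000)
ω₀×(Iω₀) = (0.0252, -0.0280, 0.0120)
I·α + gyro = (-0.0800, -0.0500, -0.1000)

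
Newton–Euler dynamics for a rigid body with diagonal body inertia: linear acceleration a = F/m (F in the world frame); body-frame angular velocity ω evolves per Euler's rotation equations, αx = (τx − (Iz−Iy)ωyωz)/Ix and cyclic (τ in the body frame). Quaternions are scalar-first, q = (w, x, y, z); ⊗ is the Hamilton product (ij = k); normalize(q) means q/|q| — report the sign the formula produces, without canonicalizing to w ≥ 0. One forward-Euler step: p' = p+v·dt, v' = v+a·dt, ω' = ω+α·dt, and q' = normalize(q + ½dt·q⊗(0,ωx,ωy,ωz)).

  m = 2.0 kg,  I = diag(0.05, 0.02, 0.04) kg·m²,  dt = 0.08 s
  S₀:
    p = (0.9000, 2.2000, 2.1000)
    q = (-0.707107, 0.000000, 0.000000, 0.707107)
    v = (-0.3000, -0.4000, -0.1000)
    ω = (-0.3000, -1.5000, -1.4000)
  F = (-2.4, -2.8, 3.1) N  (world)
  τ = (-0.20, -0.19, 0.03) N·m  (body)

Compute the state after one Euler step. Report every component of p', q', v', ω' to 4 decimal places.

p' = (0.8760, 2.1680, 2.0920)
q' = (-0.6652, 0.0507, 0.0338, 0.7441)
v' = (-0.3960, -0.5120, 0.0240)
ω' = (-0.6872, -2.2768, -1.3130)

linear accel F/m = (-1.2000, -1.4000, 1.5500)
new position p' = (0.8760, 2.1680, 2.0920)
new velocity v' = (-0.3960, -0.5120, 0.0240)
(τ − ω×Iω)/I = (-4.8400, -9.7100, 1.0875)
new body rate ω' = (-0.6872, -2.2768, -1.3130)
Hamilton product q⊗(0,ω) = (0.9899498, 1.2727926, 0.8485284, 0.9899498)
updated quaternion q' = (-0.6652, 0.0507, 0.0338, 0.7441)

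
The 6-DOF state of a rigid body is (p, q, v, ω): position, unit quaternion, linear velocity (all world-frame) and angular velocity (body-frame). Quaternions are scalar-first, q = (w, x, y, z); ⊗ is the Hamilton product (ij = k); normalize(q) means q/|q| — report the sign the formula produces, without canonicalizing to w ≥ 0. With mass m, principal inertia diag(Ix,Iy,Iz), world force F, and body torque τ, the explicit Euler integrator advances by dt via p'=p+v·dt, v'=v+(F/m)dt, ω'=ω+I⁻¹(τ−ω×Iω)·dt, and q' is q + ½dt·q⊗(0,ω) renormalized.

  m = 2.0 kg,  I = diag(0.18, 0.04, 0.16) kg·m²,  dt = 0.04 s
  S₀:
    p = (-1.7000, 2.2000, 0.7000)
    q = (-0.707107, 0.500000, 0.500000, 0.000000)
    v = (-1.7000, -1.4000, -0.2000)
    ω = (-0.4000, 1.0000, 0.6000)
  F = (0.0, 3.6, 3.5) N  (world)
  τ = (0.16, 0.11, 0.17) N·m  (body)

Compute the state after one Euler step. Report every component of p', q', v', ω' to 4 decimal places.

p' = (-1.7680, 2.1440, 0.6920)
q' = (-0.7129, 0.5115, 0.4797, 0.0055)
v' = (-1.7000, -1.3280, -0.1300)
ω' = (-0.3804, 1.1148, 0.6285)

p + v·dt = (-1.7680, 2.1440, 0.6920)
new velocity v' = (-1.7000, -1.3280, -0.1300)
angular accel α = (0.4889, 2.8700, 0.7125)
new body rate ω' = (-0.3804, 1.1148, 0.6285)
q⊗(0,ω) = (-0.3000000, 0.5828428, -1.0071070, 0.2757358)
q + ½dt·q⊗(0,ω), renormalized = (-0.7129, 0.5115, 0.4797, 0.0055)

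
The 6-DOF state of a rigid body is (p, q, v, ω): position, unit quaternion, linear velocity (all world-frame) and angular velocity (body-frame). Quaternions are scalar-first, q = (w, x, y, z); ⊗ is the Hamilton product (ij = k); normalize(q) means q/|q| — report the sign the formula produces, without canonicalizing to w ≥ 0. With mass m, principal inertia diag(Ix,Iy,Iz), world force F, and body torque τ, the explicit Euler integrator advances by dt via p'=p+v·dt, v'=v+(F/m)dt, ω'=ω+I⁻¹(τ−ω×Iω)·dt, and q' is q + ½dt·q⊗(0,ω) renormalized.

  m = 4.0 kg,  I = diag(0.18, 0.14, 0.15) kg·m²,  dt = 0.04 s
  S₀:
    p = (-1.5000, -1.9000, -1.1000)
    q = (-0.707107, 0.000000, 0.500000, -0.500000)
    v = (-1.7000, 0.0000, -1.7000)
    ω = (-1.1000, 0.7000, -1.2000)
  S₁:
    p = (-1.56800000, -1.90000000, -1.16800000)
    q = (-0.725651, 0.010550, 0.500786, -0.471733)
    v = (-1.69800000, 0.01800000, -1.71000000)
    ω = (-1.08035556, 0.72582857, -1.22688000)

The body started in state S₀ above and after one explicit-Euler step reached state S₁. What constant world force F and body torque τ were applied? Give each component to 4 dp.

F = (0.2000, 1.8000, -1.0000)
τ = (0.0800, 0.1300, -0.0700)

Δv = v₁−v₀ = (0.00200000, 0.01800000, -0.01000000)
applied force F = (0.2000, 1.8000, -1.0000)
rate change Δω = (0.01964444, 0.02582857, -0.02688000)
precession coupling = (-0.0084, 0.0396, 0.0308)
τ = I·(Δω/dt) + ω₀×(Iω₀) = (0.0800, 0.1300, -0.0700)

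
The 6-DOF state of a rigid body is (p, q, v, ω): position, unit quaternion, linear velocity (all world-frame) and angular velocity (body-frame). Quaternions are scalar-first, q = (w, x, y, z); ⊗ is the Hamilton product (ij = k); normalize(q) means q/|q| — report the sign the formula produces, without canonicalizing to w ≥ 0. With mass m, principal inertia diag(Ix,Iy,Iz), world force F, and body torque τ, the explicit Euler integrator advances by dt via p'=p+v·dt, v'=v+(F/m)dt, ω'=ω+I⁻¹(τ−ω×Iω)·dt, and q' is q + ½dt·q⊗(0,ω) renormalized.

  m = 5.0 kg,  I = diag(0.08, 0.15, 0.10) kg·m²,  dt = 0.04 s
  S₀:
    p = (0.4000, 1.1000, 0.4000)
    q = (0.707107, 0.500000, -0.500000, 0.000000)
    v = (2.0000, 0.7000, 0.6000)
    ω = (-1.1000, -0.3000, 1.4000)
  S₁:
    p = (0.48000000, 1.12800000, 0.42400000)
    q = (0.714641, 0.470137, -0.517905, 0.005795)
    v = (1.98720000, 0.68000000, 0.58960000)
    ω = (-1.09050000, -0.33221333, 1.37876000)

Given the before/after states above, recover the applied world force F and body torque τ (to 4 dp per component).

ω₁ − ω₀ = (0.00950000, -0.03221333, -0.02124000)
applied torque τ = (0.0400, -0.0900, -0.0300)
v₁ − v₀ = (-0.01280000, -0.02000000, -0.01040000)
F = m·Δv/dt = (-1.6000, -2.5000, -1.3000)

F = (-1.6000, -2.5000, -1.3000)
τ = (0.0400, -0.0900, -0.0300)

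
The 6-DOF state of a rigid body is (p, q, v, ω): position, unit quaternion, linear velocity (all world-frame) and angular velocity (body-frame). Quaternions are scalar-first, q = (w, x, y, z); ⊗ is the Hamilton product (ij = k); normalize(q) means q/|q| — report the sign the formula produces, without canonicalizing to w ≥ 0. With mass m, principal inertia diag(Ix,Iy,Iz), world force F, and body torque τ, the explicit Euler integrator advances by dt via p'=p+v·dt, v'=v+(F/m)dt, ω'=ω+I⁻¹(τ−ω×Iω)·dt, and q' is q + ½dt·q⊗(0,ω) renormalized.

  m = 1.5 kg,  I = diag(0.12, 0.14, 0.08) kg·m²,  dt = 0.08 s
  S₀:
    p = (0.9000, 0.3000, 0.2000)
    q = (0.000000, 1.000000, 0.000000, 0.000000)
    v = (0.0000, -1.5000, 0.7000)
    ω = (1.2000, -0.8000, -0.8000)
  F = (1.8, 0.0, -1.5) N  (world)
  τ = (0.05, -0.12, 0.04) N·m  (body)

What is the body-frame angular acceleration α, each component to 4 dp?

α = (0.7367, -0.5829, 0.7400)

ω×(Iω) gyroscopic = (-0.0384, -0.0384, -0.0192)
α = I⁻¹(τ − ω×Iω) = (0.7367, -0.5829, 0.7400)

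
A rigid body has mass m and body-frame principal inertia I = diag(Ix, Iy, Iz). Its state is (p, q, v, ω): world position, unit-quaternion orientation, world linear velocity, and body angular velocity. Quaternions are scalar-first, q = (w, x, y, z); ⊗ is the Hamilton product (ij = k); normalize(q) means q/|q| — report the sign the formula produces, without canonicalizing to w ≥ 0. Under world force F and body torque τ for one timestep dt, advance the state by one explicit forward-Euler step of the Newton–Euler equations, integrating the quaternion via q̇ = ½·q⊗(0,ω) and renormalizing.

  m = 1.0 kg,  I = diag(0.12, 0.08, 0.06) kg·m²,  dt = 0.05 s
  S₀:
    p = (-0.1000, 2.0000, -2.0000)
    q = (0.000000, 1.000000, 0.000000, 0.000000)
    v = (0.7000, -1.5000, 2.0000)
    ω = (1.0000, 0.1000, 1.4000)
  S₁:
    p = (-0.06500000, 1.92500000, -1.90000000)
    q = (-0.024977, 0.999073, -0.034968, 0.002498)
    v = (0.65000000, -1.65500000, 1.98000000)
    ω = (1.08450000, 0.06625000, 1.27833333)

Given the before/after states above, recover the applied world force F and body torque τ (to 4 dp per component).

F = (-1.0000, -3.1000, -0.4000)
τ = (0.2000, 0.0300, -0.1500)

Δω = ω₁−ω₀ = (0.08450000, -0.03375000, -0.12166667)
τ = I·(Δω/dt) + ω₀×(Iω₀) = (0.2000, 0.0300, -0.1500)
velocity change Δv = (-0.05000000, -0.15500000, -0.02000000)
m·(v₁−v₀)/dt = (-1.0000, -3.1000, -0.4000)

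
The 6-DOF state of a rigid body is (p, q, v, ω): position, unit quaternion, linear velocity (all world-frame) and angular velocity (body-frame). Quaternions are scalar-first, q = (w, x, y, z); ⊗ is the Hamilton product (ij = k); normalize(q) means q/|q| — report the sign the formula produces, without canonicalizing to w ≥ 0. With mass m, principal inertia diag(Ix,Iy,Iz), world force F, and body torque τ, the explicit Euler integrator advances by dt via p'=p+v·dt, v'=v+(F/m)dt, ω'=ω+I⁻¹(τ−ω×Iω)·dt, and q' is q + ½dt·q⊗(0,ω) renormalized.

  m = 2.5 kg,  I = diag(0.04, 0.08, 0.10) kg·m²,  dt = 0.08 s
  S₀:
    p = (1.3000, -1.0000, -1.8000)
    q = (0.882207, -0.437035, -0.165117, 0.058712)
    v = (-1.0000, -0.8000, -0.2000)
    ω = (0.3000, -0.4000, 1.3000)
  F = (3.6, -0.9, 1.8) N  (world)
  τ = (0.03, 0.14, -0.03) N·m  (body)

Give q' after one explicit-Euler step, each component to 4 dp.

q' = (0.8804, -0.4334, -0.1556, 0.1134)

2q̇ = q⊗(0,ω) = (-0.0112619, 0.0734948, 0.2328763, 1.3712182)
q + ½dt·q⊗(0,ω), renormalized = (0.8804, -0.4334, -0.1556, 0.1134)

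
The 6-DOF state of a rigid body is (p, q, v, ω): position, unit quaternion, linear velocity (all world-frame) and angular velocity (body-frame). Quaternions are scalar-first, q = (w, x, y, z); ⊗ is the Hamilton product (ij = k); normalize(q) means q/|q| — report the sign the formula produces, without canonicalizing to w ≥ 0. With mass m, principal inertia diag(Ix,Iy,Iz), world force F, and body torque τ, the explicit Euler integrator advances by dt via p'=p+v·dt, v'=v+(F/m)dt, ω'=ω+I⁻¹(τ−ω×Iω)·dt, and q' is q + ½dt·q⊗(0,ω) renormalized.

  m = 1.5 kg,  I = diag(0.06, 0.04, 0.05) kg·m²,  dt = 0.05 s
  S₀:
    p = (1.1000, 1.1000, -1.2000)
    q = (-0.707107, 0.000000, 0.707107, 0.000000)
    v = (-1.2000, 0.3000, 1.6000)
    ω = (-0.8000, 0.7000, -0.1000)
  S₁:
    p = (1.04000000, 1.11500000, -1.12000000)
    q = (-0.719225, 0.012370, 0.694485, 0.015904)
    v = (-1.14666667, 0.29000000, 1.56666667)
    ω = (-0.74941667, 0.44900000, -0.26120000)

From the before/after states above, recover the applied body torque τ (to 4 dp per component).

Δω = ω₁−ω₀ = (0.05058333, -0.25100000, -0.16120000)
gyro term ω₀×Iω₀ = (-0.0007, 0.0008, 0.0112)
I·α + gyro = (0.0600, -0.2000, -0.1500)

τ = (0.0600, -0.2000, -0.1500)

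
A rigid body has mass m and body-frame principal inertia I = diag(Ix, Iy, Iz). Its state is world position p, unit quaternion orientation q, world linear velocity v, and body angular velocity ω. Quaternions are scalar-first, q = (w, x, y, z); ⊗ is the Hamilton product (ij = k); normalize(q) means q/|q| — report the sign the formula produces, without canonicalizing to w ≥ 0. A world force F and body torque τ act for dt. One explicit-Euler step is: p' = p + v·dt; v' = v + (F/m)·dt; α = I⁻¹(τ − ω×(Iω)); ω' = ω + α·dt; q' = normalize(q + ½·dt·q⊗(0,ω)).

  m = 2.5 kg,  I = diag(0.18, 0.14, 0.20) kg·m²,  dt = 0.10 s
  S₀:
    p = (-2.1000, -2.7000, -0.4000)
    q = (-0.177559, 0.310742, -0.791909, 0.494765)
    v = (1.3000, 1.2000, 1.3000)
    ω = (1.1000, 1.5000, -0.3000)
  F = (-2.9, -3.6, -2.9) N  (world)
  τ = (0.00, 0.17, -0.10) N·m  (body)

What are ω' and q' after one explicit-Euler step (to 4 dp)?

ω' = (1.1150, 1.6167, -0.3170)
q' = (-0.1273, 0.2745, -0.7699, 0.5618)

gyro term ω×Iω = (-0.0270, 0.0066, -0.0660)
α = I⁻¹(τ − ω×Iω) = (0.1500, 1.1671, -0.1700)
new body rate ω' = (1.1150, 1.6167, -0.3170)
q⊗(0,ω) = (0.9944768, -0.6998897, 0.3711256, 1.3904806)
updated quaternion q' = (-0.1273, 0.2745, -0.7699, 0.5618)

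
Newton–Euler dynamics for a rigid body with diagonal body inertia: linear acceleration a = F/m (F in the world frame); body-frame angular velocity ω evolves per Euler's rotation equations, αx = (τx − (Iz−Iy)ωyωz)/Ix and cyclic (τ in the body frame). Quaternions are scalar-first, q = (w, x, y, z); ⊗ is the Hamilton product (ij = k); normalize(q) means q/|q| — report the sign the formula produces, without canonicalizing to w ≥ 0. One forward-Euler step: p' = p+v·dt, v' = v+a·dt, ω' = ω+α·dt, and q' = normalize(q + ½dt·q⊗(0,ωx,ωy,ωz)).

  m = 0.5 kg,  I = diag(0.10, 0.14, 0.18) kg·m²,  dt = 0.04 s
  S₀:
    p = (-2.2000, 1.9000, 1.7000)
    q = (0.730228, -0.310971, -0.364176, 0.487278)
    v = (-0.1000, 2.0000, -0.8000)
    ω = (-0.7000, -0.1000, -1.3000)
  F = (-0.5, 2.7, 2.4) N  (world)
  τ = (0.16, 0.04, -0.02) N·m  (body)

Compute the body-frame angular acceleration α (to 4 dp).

precession coupling ω×(Iω) = (0.0052, -0.0728, 0.0028)
α = I⁻¹(τ − ω×Iω) = (1.5480, 0.8057, -0.1267)

α = (1.5480, 0.8057, -0.1267)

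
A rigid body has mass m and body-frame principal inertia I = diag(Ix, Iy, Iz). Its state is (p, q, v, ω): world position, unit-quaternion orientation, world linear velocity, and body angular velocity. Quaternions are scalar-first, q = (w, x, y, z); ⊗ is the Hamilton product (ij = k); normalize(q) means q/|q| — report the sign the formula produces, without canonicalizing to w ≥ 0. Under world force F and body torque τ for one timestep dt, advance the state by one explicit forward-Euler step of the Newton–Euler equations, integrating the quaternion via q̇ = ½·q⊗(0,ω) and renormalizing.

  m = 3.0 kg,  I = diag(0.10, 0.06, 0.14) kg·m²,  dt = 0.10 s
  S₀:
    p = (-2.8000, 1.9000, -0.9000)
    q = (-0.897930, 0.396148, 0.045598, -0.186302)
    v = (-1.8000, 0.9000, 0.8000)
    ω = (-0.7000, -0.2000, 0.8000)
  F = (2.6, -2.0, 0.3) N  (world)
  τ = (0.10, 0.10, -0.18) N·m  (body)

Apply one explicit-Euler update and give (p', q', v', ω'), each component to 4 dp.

angular accel α = (1.1280, 1.2933, -1.2457)
ω' = ω + α·dt = (-0.5872, -0.0707, 0.6754)
Hamilton product q⊗(0,ω) = (0.4354648, 0.6277690, -0.0069210, -0.7656550)
updated quaternion q' = (-0.8749, 0.4269, 0.0452, -0.2243)
a = (0.8667, -0.6667, 0.1000)
p' = p + v·dt = (-2.9800, 1.9900, -0.8200)
new velocity v' = (-1.7133, 0.8333, 0.8100)

p' = (-2.9800, 1.9900, -0.8200)
q' = (-0.8749, 0.4269, 0.0452, -0.2243)
v' = (-1.7133, 0.8333, 0.8100)
ω' = (-0.5872, -0.0707, 0.6754)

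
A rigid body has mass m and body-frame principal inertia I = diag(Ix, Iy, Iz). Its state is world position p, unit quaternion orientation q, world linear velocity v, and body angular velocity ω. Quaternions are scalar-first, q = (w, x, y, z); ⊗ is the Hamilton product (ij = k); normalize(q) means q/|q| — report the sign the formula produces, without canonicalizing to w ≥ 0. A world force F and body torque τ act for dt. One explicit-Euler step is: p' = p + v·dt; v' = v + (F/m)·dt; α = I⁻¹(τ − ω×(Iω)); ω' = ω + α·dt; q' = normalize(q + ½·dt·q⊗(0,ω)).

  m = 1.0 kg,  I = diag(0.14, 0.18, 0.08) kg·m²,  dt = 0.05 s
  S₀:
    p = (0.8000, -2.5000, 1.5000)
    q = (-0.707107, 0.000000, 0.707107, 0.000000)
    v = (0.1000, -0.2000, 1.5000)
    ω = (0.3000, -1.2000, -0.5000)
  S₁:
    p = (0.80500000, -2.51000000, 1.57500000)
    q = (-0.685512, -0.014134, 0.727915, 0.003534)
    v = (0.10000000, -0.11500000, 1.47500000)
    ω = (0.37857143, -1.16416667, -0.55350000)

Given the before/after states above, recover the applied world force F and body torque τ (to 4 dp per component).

rate change Δω = (0.07857143, 0.03583333, -0.05350000)
gyro term ω₀×Iω₀ = (-0.0600, -0.0090, -0.0144)
τ = I·(Δω/dt) + ω₀×(Iω₀) = (0.1600, 0.1200, -0.1000)
Δv = v₁−v₀ = (0.00000000, 0.08500000, -0.02500000)
F = m·Δv/dt = (0.0000, 1.7000, -0.5000)

F = (0.0000, 1.7000, -0.5000)
τ = (0.1600, 0.1200, -0.1000)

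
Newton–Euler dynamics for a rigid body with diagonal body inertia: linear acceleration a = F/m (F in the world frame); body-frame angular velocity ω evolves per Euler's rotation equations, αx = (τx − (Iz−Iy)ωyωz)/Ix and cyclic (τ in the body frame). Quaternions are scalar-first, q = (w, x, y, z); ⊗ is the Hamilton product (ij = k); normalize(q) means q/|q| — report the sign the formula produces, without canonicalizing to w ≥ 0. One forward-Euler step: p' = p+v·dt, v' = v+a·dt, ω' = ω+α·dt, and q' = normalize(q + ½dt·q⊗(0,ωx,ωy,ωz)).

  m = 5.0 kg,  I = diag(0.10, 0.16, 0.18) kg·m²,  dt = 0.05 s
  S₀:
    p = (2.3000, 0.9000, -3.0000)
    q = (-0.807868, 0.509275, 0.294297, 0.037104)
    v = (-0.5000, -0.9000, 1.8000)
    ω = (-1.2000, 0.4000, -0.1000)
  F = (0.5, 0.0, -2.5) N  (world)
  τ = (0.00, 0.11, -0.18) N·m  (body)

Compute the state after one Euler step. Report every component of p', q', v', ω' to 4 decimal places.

α = I⁻¹(τ − ω×Iω) = (0.0080, 0.7475, -0.8400)
ω + α·dt = (-1.1996, 0.4374, -0.1420)
2q̇ = q⊗(0,ω) = (0.4971216, 0.9251703, -0.3167445, 0.6376532)
updated quaternion q' = (-0.7950, 0.5321, 0.2862, 0.0530)
a = F/m = (0.1000, 0.0000, -0.5000)
new position p' = (2.2750, 0.8550, -2.9100)
new velocity v' = (-0.4950, -0.9000, 1.7750)

p' = (2.2750, 0.8550, -2.9100)
q' = (-0.7950, 0.5321, 0.2862, 0.0530)
v' = (-0.4950, -0.9000, 1.7750)
ω' = (-1.1996, 0.4374, -0.1420)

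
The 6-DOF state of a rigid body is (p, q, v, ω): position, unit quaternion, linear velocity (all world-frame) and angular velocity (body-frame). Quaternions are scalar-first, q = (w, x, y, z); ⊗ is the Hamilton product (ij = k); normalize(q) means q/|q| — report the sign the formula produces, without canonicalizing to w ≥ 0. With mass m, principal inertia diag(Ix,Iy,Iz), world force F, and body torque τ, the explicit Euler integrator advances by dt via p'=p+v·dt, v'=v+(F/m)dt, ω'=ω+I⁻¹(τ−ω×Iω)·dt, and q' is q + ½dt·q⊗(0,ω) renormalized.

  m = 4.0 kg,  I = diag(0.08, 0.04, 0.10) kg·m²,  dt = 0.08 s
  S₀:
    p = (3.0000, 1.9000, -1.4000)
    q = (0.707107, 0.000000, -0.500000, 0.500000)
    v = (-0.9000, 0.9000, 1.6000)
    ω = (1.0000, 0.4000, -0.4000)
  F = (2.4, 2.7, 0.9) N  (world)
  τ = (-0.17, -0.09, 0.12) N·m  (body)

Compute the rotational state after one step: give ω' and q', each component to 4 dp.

precession coupling ω×(Iω) = (-0.0096, 0.0080, -0.0160)
(τ − ω×Iω)/I = (-2.0050, -2.4500, 1.3600)
ω' = ω + α·dt = (0.8396, 0.2040, -0.2912)
Hamilton product q⊗(0,ω) = (0.4000000, 0.7071070, 0.7828428, 0.2171572)
updated quaternion q' = (0.7223, 0.0283, -0.4682, 0.5081)

ω' = (0.8396, 0.2040, -0.2912)
q' = (0.7223, 0.0283, -0.4682, 0.5081)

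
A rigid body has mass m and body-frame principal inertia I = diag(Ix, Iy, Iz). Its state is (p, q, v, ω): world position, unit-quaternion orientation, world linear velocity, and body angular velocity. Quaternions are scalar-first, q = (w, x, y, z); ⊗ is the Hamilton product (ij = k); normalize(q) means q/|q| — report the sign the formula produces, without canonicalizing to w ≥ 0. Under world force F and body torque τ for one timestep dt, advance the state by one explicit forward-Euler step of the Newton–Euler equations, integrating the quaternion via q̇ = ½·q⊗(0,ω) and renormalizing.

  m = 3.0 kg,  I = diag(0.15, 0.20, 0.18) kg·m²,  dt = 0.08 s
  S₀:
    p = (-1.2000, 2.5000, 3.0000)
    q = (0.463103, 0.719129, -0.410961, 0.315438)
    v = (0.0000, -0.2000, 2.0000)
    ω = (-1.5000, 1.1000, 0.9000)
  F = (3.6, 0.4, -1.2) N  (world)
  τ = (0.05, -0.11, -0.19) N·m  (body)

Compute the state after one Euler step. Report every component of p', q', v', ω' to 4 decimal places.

a = F/m = (1.2000, 0.1333, -0.4000)
p + v·dt = (-1.2000, 2.4840, 3.1600)
v' = v + a·dt = (0.0960, -0.1893, 1.9680)
precession coupling ω×(Iω) = (-0.0198, 0.0405, -0.0825)
angular accel α = (0.4653, -0.7525, -0.5972)
ω + α·dt = (-1.4628, 1.0398, 0.8522)
q⊗(0,ω) = (1.2468564, -1.4115012, -0.6109598, 0.5913931)
q + ½dt·q⊗(0,ω), renormalized = (0.5112, 0.6604, -0.4339, 0.3379)

p' = (-1.2000, 2.4840, 3.1600)
q' = (0.5112, 0.6604, -0.4339, 0.3379)
v' = (0.0960, -0.1893, 1.9680)
ω' = (-1.4628, 1.0398, 0.8522)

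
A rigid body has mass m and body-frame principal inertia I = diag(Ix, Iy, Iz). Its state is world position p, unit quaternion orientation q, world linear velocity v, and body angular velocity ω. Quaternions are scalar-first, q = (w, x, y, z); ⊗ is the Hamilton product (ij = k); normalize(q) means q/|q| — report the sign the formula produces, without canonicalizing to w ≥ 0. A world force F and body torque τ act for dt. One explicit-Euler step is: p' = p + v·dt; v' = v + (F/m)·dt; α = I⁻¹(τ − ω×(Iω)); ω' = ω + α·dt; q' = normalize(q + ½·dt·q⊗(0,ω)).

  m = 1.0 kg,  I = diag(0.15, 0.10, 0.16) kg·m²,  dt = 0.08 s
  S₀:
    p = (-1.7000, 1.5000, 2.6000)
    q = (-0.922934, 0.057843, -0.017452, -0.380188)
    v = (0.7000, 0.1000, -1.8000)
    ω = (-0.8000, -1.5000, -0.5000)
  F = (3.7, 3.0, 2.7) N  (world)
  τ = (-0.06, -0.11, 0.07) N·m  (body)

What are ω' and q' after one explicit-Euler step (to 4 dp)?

angular accel α = (-0.7000, -1.0600, 0.8125)
new body rate ω' = (-0.8560, -1.5848, -0.4350)
Hamilton product q⊗(0,ω) = (-0.1699976, 0.1767912, 1.7174729, 0.3607409)
updated quaternion q' = (-0.9274, 0.0648, 0.0511, -0.3648)

ω' = (-0.8560, -1.5848, -0.4350)
q' = (-0.9274, 0.0648, 0.0511, -0.3648)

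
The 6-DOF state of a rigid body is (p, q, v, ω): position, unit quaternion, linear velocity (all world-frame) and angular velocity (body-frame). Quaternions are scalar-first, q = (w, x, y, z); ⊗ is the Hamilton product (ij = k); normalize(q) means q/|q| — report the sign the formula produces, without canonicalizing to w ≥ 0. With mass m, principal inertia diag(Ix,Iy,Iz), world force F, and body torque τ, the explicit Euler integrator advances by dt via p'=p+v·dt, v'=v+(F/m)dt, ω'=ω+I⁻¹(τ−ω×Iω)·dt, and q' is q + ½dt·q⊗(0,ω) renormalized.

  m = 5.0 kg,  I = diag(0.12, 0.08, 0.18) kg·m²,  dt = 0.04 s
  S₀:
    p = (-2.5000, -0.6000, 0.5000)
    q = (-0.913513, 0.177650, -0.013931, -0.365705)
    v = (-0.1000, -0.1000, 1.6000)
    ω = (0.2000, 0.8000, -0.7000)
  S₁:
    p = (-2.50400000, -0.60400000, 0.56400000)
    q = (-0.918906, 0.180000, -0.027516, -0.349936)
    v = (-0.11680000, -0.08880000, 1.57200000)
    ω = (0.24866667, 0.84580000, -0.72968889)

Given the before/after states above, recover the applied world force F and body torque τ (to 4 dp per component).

F = (-2.1000, 1.4000, -3.5000)
τ = (0.0900, 0.1000, -0.1400)

Δv = v₁−v₀ = (-0.01680000, 0.01120000, -0.02800000)
m·(v₁−v₀)/dt = (-2.1000, 1.4000, -3.5000)
Δω = ω₁−ω₀ = (0.04866667, 0.04580000, -0.02968889)
applied torque τ = (0.0900, 0.1000, -0.1400)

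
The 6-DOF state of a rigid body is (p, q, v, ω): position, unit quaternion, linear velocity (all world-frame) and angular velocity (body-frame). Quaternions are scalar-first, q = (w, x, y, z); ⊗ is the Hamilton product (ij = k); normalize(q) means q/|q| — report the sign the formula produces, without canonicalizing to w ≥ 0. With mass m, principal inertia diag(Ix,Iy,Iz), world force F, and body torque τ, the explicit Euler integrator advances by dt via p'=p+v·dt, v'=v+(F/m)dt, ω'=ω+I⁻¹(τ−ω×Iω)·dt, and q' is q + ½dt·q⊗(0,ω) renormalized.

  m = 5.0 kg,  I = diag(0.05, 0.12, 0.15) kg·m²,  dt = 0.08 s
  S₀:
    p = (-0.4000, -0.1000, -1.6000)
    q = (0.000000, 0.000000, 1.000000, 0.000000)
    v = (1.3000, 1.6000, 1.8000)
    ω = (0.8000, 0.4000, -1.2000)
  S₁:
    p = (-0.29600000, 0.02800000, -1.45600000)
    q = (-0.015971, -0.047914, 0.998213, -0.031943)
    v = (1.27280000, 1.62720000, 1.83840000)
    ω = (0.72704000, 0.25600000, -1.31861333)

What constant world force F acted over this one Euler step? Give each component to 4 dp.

v₁ − v₀ = (-0.02720000, 0.02720000, 0.03840000)
m·(v₁−v₀)/dt = (-1.7000, 1.7000, 2.4000)

F = (-1.7000, 1.7000, 2.4000)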